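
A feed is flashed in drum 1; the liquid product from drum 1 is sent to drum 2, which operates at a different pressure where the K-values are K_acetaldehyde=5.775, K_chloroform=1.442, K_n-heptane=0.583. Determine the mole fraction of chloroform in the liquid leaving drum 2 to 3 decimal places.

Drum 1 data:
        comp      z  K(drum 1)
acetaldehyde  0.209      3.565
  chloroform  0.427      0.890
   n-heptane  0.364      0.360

x_chloroform (drum 2) = 0.325

Drum 1:
Rachford–Rice: g(ψ₁) = Σ zᵢ(Kᵢ−1)/(1+ψ₁(Kᵢ−1)) = 0.
g(0) = ΣzᵢKᵢ − 1 = 0.256 and g(1) = 1 − Σzᵢ/Kᵢ = -0.550, so a root lies in (0, 1).
Newton iteration, ψ₁⁰ = 0.5:
  ψ₁ = 0.500: g = -0.1574, g' = -0.592 → ψ₁ = 0.234
  ψ₁ = 0.234: g = 0.0127, g' = -0.748 → ψ₁ = 0.251
Converged at ψ₁ = 0.251.
Drum-1 compositions:
  acetaldehyde: x = 0.127, y = 0.453
  chloroform: x = 0.439, y = 0.391
  n-heptane: x = 0.434, y = 0.156
Drum-2 feed = drum-1 liquid: z₂ = (0.1271, 0.4391, 0.4338).
Drum 2:
Let ψ₂ = V/F and solve Σ zᵢ(Kᵢ−1)/(1+ψ₂(Kᵢ−1)) = 0.
Feasibility: ΣzᵢKᵢ = 1.620, Σzᵢ/Kᵢ = 1.071 — both > 1, two phases present.
Newton iteration, ψ₂⁰ = 0.49:
  ψ₂ = 0.490: g = 0.1139, g' = -0.437 → ψ₂ = 0.751
  ψ₂ = 0.751: g = 0.0148, g' = -0.346 → ψ₂ = 0.793
  ψ₂ = 0.793: g = 0.0001, g' = -0.342 → ψ₂ = 0.794
Converged at ψ₂ = 0.794.
  acetaldehyde: x = 0.027, y = 0.153
  chloroform: x = 0.325, y = 0.469
  n-heptane: x = 0.648, y = 0.378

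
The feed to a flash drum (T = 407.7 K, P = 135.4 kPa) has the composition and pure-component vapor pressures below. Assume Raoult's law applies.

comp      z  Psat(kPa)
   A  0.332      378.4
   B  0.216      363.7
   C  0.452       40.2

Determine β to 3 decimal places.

β = 0.521

Raoult's law: Kᵢ = Pᵢˢᵃᵗ/P = Pᵢˢᵃᵗ/135.4.
  K_A = 378.4/135.4 = 2.79468, K_B = 363.7/135.4 = 2.68612, K_C = 40.2/135.4 = 0.29690
Newton iteration, β⁰ = 0.5:
  β = 0.500: g = 0.0215, g' = -1.009 → β = 0.521
Converged at β = 0.521.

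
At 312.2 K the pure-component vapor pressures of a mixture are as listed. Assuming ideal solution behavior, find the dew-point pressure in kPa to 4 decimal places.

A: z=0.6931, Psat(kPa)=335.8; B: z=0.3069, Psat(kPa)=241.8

At the dew point ψ → 1, so Σzᵢ/Kᵢ = 1 with Kᵢ = Pᵢˢᵃᵗ/P ⇒ 1/P = Σzᵢ/Pᵢˢᵃᵗ.
1/P = 0.6931/335.8 + 0.3069/241.8 = 0.0033333 ⇒ P = 300.0069 kPa

Pdew = 300.0069 kPa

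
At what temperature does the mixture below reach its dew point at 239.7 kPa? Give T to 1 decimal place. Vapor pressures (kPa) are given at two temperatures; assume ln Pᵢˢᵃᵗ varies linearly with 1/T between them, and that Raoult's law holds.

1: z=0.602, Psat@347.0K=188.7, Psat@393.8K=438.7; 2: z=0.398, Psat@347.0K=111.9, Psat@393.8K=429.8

Dew-point temperature: Σzᵢ·P/Pᵢˢᵃᵗ(T) = 1. Interpolate ln Pᵢˢᵃᵗ = aᵢ + bᵢ/T.
  T = 347.0 K: ΣzᵢP/Pᵢˢᵃᵗ = 1.6173
  T = 393.8 K: ΣzᵢP/Pᵢˢᵃᵗ = 0.5509
  T = 370.4 K: ΣzᵢP/Pᵢˢᵃᵗ = 0.9052
  T = 358.7 K: ΣzᵢP/Pᵢˢᵃᵗ = 1.1959
  T = 364.5 K: ΣzᵢP/Pᵢˢᵃᵗ = 1.0389
  T = 367.4 K: ΣzᵢP/Pᵢˢᵃᵗ = 0.9702
Interpolating between 364.5 K and 367.4 K gives T ≈ 366.1 K.

T = 366.1 K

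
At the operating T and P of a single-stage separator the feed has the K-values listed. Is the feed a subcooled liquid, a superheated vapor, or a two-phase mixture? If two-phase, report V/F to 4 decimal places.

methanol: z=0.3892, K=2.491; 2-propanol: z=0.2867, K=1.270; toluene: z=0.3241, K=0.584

superheated vapor

ΣzᵢKᵢ = 1.5229; Σzᵢ/Kᵢ = 0.9370.
Since Σzᵢ/Kᵢ < 1 the mixture is above its dew point — single vapor phase.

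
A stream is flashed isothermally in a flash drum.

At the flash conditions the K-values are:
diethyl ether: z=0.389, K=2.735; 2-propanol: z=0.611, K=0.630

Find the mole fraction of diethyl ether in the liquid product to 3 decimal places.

x_diethyl ether = 0.176

Binary case is linear: z₁(K₁−1)(1+ψ(K₂−1)) + z₂(K₂−1)(1+ψ(K₁−1)) = 0
⇒ ψ = [z₁(K₁−1)+z₂(K₂−1)] / [−(K₁−1)(K₂−1)] = 0.4488/0.6419 = 0.699
Compositions from xᵢ = zᵢ/(1+ψ(Kᵢ−1)), yᵢ = Kᵢxᵢ:
  diethyl ether: x = 0.176, y = 0.481
  2-propanol: x = 0.824, y = 0.519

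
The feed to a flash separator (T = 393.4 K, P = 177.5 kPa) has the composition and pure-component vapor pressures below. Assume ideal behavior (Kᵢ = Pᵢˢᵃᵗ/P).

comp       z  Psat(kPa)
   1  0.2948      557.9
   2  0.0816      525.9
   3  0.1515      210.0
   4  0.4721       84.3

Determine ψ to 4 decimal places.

Raoult's law: Kᵢ = Pᵢˢᵃᵗ/P = Pᵢˢᵃᵗ/177.5.
  K_1 = 557.9/177.5 = 3.143099, K_2 = 525.9/177.5 = 2.962817, K_3 = 210.0/177.5 = 1.183099, K_4 = 84.3/177.5 = 0.474930
Newton iteration, ψ⁰ = 0.68:
  ψ = 0.6800: g = -0.03517, g' = -0.6008 → ψ = 0.6215
Converged at ψ = 0.6215.

ψ = 0.6215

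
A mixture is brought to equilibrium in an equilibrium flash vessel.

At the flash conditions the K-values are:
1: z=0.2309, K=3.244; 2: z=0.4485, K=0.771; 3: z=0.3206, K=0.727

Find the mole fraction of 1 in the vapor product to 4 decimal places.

y_1 = 0.3224

Material balance + equilibrium reduce to Σ zᵢ(Kᵢ−1)/(1+V/F(Kᵢ−1)) = 0.
Feasibility: ΣzᵢKᵢ = 1.3279, Σzᵢ/Kᵢ = 1.0939 — both > 1, two phases present.
Newton iteration, V/F⁰ = 0.5:
  V/F = 0.5000: g = 0.02683, g' = -0.3203 → V/F = 0.5838
  V/F = 0.5838: g = 0.00163, g' = -0.2830 → V/F = 0.5895
  V/F = 0.5895: g = 0.00001, g' = -0.2809 → V/F = 0.5896
Converged at V/F = 0.5896.
Compositions from xᵢ = zᵢ/(1+V/F(Kᵢ−1)), yᵢ = Kᵢxᵢ:
  1: x = 0.0994, y = 0.3224
  2: x = 0.5185, y = 0.3998
  3: x = 0.3821, y = 0.2778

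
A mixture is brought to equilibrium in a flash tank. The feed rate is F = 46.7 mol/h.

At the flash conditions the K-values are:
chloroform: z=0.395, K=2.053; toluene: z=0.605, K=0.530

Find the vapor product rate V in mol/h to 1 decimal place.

Rachford–Rice: g(β) = Σ zᵢ(Kᵢ−1)/(1+β(Kᵢ−1)) = 0.
g(0) = ΣzᵢKᵢ − 1 = 0.132 and g(1) = 1 − Σzᵢ/Kᵢ = -0.334, so a root lies in (0, 1).
Binary case is linear: z₁(K₁−1)(1+β(K₂−1)) + z₂(K₂−1)(1+β(K₁−1)) = 0
⇒ β = [z₁(K₁−1)+z₂(K₂−1)] / [−(K₁−1)(K₂−1)] = 0.1316/0.4949 = 0.266
Then V = β·F = 0.2659·46.7 = 12.4 mol/h and L = F − V = 34.3 mol/h.

V = 12.4 mol/h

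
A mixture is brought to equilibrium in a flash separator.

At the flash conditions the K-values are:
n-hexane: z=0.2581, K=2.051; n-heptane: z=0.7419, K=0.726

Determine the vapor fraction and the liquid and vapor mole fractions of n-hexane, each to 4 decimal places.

ψ = 0.2361, x_n-hexane = 0.2068, y_n-hexane = 0.4241

Material balance + equilibrium reduce to Σ zᵢ(Kᵢ−1)/(1+ψ(Kᵢ−1)) = 0.
Check two-phase: ΣzᵢKᵢ = 1.0680 > 1 and Σzᵢ/Kᵢ = 1.1477 > 1, so g(0) = 0.0680 > 0 and g(1) = -0.1477 < 0.
Newton–Raphson from ψ = 0.66:
  ψ = 0.6600: g = -0.08799, g' = -0.1824 → ψ = 0.1776
  ψ = 0.1776: g = 0.01492, g' = -0.2640 → ψ = 0.2341
  ψ = 0.2341: g = 0.00049, g' = -0.2472 → ψ = 0.2361
Converged at ψ = 0.2361.
Compositions from xᵢ = zᵢ/(1+ψ(Kᵢ−1)), yᵢ = Kᵢxᵢ:
  n-hexane: x = 0.2068, y = 0.4241
  n-heptane: x = 0.7932, y = 0.5759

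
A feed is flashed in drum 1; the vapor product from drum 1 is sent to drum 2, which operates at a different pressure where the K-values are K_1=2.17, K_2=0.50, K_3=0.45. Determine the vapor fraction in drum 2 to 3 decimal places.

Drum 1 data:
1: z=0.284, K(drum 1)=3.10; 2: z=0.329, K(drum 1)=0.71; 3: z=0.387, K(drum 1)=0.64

V/F (drum 2) = 0.300

Drum 1:
Rachford–Rice: g(ψ₁) = Σ zᵢ(Kᵢ−1)/(1+ψ₁(Kᵢ−1)) = 0.
Check two-phase: ΣzᵢKᵢ = 1.362 > 1 and Σzᵢ/Kᵢ = 1.160 > 1, so g(0) = 0.362 > 0 and g(1) = -0.160 < 0.
Newton–Raphson from ψ₁ = 0.53:
  ψ₁ = 0.530: g = -0.0027, g' = -0.396 → ψ₁ = 0.523
Converged at ψ₁ = 0.523.
Drum-1 compositions:
  1: x = 0.135, y = 0.419
  2: x = 0.388, y = 0.275
  3: x = 0.477, y = 0.305
Drum-2 feed = drum-1 vapor: z₂ = (0.4194, 0.2754, 0.3052).
Drum 2:
Iterate (Newton) starting at ψ₂ = 0.5:
  ψ₂ = 0.500: g = -0.1055, g' = -0.527 → ψ₂ = 0.300
Converged at ψ₂ = 0.300.
  1: x = 0.310, y = 0.673
  2: x = 0.324, y = 0.162
  3: x = 0.366, y = 0.165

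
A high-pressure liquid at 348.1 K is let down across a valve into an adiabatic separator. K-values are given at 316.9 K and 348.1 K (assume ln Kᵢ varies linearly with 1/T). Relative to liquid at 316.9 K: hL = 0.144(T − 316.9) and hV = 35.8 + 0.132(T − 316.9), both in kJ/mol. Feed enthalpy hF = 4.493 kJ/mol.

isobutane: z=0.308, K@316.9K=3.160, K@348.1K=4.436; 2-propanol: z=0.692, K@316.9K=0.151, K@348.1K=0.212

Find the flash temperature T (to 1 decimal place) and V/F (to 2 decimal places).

Adiabatic flash: solve Rachford–Rice at each trial T, then check hF = ψ·hV(T) + (1−ψ)·hL(T).
  T = 316.9 K: K = (3.160, 0.151), RR gives ψ = 0.042, H_out = 1.518 kJ/mol
  T = 348.1 K: K = (4.436, 0.212), RR gives ψ = 0.189, H_out = 11.205 kJ/mol
  T = 332.5 K: K = (3.774, 0.180), RR gives ψ = 0.126, H_out = 6.744 kJ/mol
  T = 324.7 K: K = (3.461, 0.165), RR gives ψ = 0.088, H_out = 4.259 kJ/mol
  T = 328.6 K: K = (3.616, 0.173), RR gives ψ = 0.108, H_out = 5.529 kJ/mol
  T = 326.6 K: K = (3.536, 0.169), RR gives ψ = 0.098, H_out = 4.885 kJ/mol
Linear interpolation between T = 324.7 (H_out = 4.259) and T = 326.6 (H_out = 4.885) on hF = 4.493 gives T ≈ 325.4 K, at which ψ = 0.09.

T = 325.4 K, V/F = 0.09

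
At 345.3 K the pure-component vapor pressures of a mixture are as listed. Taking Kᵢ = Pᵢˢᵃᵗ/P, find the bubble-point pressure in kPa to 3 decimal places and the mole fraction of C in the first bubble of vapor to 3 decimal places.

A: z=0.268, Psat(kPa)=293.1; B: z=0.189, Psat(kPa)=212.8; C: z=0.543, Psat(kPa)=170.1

At the bubble point ψ → 0, so ΣzᵢKᵢ = 1 with Kᵢ = Pᵢˢᵃᵗ/P ⇒ P = ΣzᵢPᵢˢᵃᵗ.
P = 0.268·293.1 + 0.189·212.8 + 0.543·170.1 = 211.134 kPa
yᵢ = zᵢPᵢˢᵃᵗ/P ⇒ y_C = 0.543·170.1/211.134 = 0.437

Pbub = 211.134 kPa, y_C = 0.437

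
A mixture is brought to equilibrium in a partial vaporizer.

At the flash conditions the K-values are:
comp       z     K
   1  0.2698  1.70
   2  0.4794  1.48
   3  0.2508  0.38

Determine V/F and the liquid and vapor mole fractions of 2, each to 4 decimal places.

Rachford–Rice: g(V/F) = Σ zᵢ(Kᵢ−1)/(1+V/F(Kᵢ−1)) = 0.
Feasibility: ΣzᵢKᵢ = 1.2635, Σzᵢ/Kᵢ = 1.1426 — both > 1, two phases present.
Iterate (Newton) starting at V/F = 0.5:
  V/F = 0.5000: g = 0.10011, g' = -0.3469 → V/F = 0.7886
  V/F = 0.7886: g = -0.01566, g' = -0.4821 → V/F = 0.7562
  V/F = 0.7562: g = -0.00041, g' = -0.4577 → V/F = 0.7553
Converged at V/F = 0.7553.
Compositions from xᵢ = zᵢ/(1+V/F(Kᵢ−1)), yᵢ = Kᵢxᵢ:
  1: x = 0.1765, y = 0.3000
  2: x = 0.3518, y = 0.5207
  3: x = 0.4717, y = 0.1792

V/F = 0.7553, x_2 = 0.3518, y_2 = 0.5207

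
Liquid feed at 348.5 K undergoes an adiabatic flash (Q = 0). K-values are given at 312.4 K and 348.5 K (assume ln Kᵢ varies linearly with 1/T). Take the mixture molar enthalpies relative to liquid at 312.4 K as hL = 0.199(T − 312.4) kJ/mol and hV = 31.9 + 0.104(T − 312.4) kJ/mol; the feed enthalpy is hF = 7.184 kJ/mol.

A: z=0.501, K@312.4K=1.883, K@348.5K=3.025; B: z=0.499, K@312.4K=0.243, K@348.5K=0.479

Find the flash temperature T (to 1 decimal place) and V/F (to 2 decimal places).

T = 317.3 K, V/F = 0.20

Adiabatic flash: solve Rachford–Rice at each trial T, then check hF = ψ·hV(T) + (1−ψ)·hL(T).
  T = 312.4 K: K = (1.883, 0.243), RR gives ψ = 0.097, H_out = 3.085 kJ/mol
  T = 348.5 K: K = (3.025, 0.479), RR gives ψ = 0.715, H_out = 27.546 kJ/mol
  T = 330.4 K: K = (2.416, 0.347), RR gives ψ = 0.415, H_out = 16.115 kJ/mol
  T = 321.4 K: K = (2.140, 0.292), RR gives ψ = 0.270, H_out = 10.173 kJ/mol
  T = 316.9 K: K = (2.009, 0.267), RR gives ψ = 0.189, H_out = 6.840 kJ/mol
  T = 319.1 K: K = (2.073, 0.279), RR gives ψ = 0.230, H_out = 8.512 kJ/mol
  T = 318.0 K: K = (2.041, 0.273), RR gives ψ = 0.210, H_out = 7.687 kJ/mol
Linear interpolation between T = 316.9 (H_out = 6.840) and T = 318.0 (H_out = 7.687) on hF = 7.184 gives T ≈ 317.3 K, at which ψ = 0.20.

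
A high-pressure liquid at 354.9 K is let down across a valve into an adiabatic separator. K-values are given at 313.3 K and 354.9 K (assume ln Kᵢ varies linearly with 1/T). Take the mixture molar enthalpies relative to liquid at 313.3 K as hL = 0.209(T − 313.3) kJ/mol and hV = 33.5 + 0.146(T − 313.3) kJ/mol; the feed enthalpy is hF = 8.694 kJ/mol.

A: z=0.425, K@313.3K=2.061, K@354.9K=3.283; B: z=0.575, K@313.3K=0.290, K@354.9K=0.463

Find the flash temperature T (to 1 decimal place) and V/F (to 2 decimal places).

Adiabatic flash: solve Rachford–Rice at each trial T, then check hF = ψ·hV(T) + (1−ψ)·hL(T).
  T = 313.3 K: K = (2.061, 0.290), RR gives ψ = 0.057, H_out = 1.898 kJ/mol
  T = 354.9 K: K = (3.283, 0.463), RR gives ψ = 0.540, H_out = 25.356 kJ/mol
  T = 334.1 K: K = (2.639, 0.372), RR gives ψ = 0.326, H_out = 14.833 kJ/mol
  T = 323.7 K: K = (2.342, 0.330), RR gives ψ = 0.205, H_out = 8.920 kJ/mol
  T = 318.5 K: K = (2.199, 0.310), RR gives ψ = 0.136, H_out = 5.598 kJ/mol
  T = 321.1 K: K = (2.270, 0.320), RR gives ψ = 0.172, H_out = 7.299 kJ/mol
  T = 322.4 K: K = (2.306, 0.325), RR gives ψ = 0.189, H_out = 8.118 kJ/mol
Linear interpolation between T = 322.4 (H_out = 8.118) and T = 323.7 (H_out = 8.920) on hF = 8.694 gives T ≈ 323.3 K, at which ψ = 0.20.

T = 323.3 K, V/F = 0.20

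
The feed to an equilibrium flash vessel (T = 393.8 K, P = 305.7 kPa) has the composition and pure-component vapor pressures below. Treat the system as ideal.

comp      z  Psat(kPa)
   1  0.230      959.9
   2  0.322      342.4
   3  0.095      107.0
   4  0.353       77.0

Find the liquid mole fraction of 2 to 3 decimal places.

Raoult's law: Kᵢ = Pᵢˢᵃᵗ/P = Pᵢˢᵃᵗ/305.7.
  K_1 = 959.9/305.7 = 3.14001, K_2 = 342.4/305.7 = 1.12005, K_3 = 107.0/305.7 = 0.35002, K_4 = 77.0/305.7 = 0.25188
Let ψ = V/F and solve Σ zᵢ(Kᵢ−1)/(1+ψ(Kᵢ−1)) = 0.
Check two-phase: ΣzᵢKᵢ = 1.205 > 1 and Σzᵢ/Kᵢ = 2.034 > 1, so g(0) = 0.205 > 0 and g(1) = -1.034 < 0.
Newton–Raphson from ψ = 0.45:
  ψ = 0.450: g = -0.1980, g' = -0.807 → ψ = 0.205
  ψ = 0.205: g = -0.0030, g' = -0.843 → ψ = 0.201
Converged at ψ = 0.201.
Compositions from xᵢ = zᵢ/(1+ψ(Kᵢ−1)), yᵢ = Kᵢxᵢ:
  1: x = 0.161, y = 0.505
  2: x = 0.314, y = 0.352
  3: x = 0.109, y = 0.038
  4: x = 0.415, y = 0.105

x_2 = 0.314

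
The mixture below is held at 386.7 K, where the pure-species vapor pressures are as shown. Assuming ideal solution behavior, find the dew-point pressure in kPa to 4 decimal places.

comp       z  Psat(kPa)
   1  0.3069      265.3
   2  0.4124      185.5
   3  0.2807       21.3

At the dew point ψ → 1, so Σzᵢ/Kᵢ = 1 with Kᵢ = Pᵢˢᵃᵗ/P ⇒ 1/P = Σzᵢ/Pᵢˢᵃᵗ.
1/P = 0.3069/265.3 + 0.4124/185.5 + 0.2807/21.3 = 0.0165584 ⇒ P = 60.3924 kPa

Pdew = 60.3924 kPa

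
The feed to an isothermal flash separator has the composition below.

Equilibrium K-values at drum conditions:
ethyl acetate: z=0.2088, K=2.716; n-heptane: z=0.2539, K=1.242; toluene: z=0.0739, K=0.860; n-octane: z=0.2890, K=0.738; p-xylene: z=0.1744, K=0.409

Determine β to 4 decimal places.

β = 0.5091

Rachford–Rice: g(β) = Σ zᵢ(Kᵢ−1)/(1+β(Kᵢ−1)) = 0.
g(0) = ΣzᵢKᵢ − 1 = 0.2306 and g(1) = 1 − Σzᵢ/Kᵢ = -0.1852, so a root lies in (0, 1).
Iterate (Newton) starting at β = 0.5:
  β = 0.5000: g = 0.00309, g' = -0.3406 → β = 0.5091
Converged at β = 0.5091.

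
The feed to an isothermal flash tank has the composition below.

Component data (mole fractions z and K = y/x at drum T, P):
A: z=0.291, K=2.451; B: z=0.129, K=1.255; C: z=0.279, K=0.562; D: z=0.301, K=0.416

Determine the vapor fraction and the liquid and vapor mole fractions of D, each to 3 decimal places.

ψ = 0.246, x_D = 0.351, y_D = 0.146

Let ψ = V/F and solve Σ zᵢ(Kᵢ−1)/(1+ψ(Kᵢ−1)) = 0.
Feasibility: ΣzᵢKᵢ = 1.157, Σzᵢ/Kᵢ = 1.442 — both > 1, two phases present.
Iterate (Newton) starting at ψ = 0.5:
  ψ = 0.500: g = -0.1309, g' = -0.505 → ψ = 0.241
  ψ = 0.241: g = 0.0027, g' = -0.550 → ψ = 0.246
Converged at ψ = 0.246.
Compositions from xᵢ = zᵢ/(1+ψ(Kᵢ−1)), yᵢ = Kᵢxᵢ:
  A: x = 0.214, y = 0.526
  B: x = 0.121, y = 0.152
  C: x = 0.313, y = 0.176
  D: x = 0.351, y = 0.146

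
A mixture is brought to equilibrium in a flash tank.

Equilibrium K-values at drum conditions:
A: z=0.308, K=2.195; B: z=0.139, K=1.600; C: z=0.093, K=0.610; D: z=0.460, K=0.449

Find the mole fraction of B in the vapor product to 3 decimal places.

Rachford–Rice: g(β) = Σ zᵢ(Kᵢ−1)/(1+β(Kᵢ−1)) = 0.
g(0) = ΣzᵢKᵢ − 1 = 0.162 and g(1) = 1 − Σzᵢ/Kᵢ = -0.404, so a root lies in (0, 1).
Newton iteration, β⁰ = 0.5:
  β = 0.500: g = -0.1003, g' = -0.490 → β = 0.295
  β = 0.295: g = -0.0007, g' = -0.494 → β = 0.294
Converged at β = 0.294.
Compositions from xᵢ = zᵢ/(1+β(Kᵢ−1)), yᵢ = Kᵢxᵢ:
  A: x = 0.228, y = 0.500
  B: x = 0.118, y = 0.189
  C: x = 0.105, y = 0.064
  D: x = 0.549, y = 0.246

y_B = 0.189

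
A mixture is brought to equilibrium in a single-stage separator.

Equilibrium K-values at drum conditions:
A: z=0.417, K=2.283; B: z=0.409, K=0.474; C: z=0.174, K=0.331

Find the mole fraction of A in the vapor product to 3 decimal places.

Rachford–Rice: g(V/F) = Σ zᵢ(Kᵢ−1)/(1+V/F(Kᵢ−1)) = 0.
Check two-phase: ΣzᵢKᵢ = 1.203 > 1 and Σzᵢ/Kᵢ = 1.571 > 1, so g(0) = 0.203 > 0 and g(1) = -0.571 < 0.
Newton iteration, V/F⁰ = 0.5:
  V/F = 0.500: g = -0.1409, g' = -0.639 → V/F = 0.279
  V/F = 0.279: g = -0.0016, g' = -0.645 → V/F = 0.277
Converged at V/F = 0.277.
Compositions from xᵢ = zᵢ/(1+V/F(Kᵢ−1)), yᵢ = Kᵢxᵢ:
  A: x = 0.308, y = 0.702
  B: x = 0.479, y = 0.227
  C: x = 0.214, y = 0.071

y_A = 0.702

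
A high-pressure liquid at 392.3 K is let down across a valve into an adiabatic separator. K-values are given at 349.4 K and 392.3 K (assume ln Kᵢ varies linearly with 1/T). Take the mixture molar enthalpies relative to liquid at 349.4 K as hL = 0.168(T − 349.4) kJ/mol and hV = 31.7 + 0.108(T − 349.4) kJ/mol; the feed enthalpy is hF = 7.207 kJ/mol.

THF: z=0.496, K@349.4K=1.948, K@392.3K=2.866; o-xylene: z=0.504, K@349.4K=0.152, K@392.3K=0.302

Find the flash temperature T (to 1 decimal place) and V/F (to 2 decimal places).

Adiabatic flash: solve Rachford–Rice at each trial T, then check hF = ψ·hV(T) + (1−ψ)·hL(T).
  T = 349.4 K: K = (1.948, 0.152), RR gives ψ = 0.053, H_out = 1.688 kJ/mol
  T = 392.3 K: K = (2.866, 0.302), RR gives ψ = 0.441, H_out = 20.037 kJ/mol
  T = 370.9 K: K = (2.390, 0.219), RR gives ψ = 0.272, H_out = 11.895 kJ/mol
  T = 360.1 K: K = (2.163, 0.183), RR gives ψ = 0.174, H_out = 7.203 kJ/mol
  T = 365.5 K: K = (2.276, 0.200), RR gives ψ = 0.225, H_out = 9.629 kJ/mol
  T = 362.8 K: K = (2.219, 0.192), RR gives ψ = 0.200, H_out = 8.439 kJ/mol
  T = 361.5 K: K = (2.192, 0.188), RR gives ψ = 0.188, H_out = 7.850 kJ/mol
Linear interpolation between T = 360.1 (H_out = 7.203) and T = 361.5 (H_out = 7.850) on hF = 7.207 gives T ≈ 360.1 K, at which ψ = 0.17.

T = 360.1 K, V/F = 0.17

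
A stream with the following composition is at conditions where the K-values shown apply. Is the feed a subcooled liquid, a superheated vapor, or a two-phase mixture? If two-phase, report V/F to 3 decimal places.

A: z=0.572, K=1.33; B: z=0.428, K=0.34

ΣzᵢKᵢ = 0.906; Σzᵢ/Kᵢ = 1.689.
Since ΣzᵢKᵢ < 1 the mixture is below its bubble point — single liquid phase.

subcooled liquid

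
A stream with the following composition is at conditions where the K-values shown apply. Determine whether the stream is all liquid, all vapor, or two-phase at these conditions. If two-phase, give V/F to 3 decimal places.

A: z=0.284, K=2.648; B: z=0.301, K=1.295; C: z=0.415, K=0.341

ΣzᵢKᵢ = 1.283; Σzᵢ/Kᵢ = 1.557.
Both exceed 1, so a two-phase solution exists.
Iterate (Newton) starting at ψ = 0.5:
  ψ = 0.500: g = -0.0739, g' = -0.653 → ψ = 0.387
  ψ = 0.387: g = -0.0015, g' = -0.633 → ψ = 0.384
Converged at ψ = 0.384.

two-phase, V/F = 0.384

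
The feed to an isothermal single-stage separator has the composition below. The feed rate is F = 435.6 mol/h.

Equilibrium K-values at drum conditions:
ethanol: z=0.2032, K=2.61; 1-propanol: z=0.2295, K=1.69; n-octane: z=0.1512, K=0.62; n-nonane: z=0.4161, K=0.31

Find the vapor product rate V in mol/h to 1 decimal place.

Rachford–Rice: g(β) = Σ zᵢ(Kᵢ−1)/(1+β(Kᵢ−1)) = 0.
Check two-phase: ΣzᵢKᵢ = 1.1409 > 1 and Σzᵢ/Kᵢ = 1.7998 > 1, so g(0) = 0.1409 > 0 and g(1) = -0.7998 < 0.
Iterate (Newton) starting at β = 0.48:
  β = 0.4800: g = -0.19607, g' = -0.7048 → β = 0.2018
  β = 0.2018: g = -0.00987, g' = -0.6772 → β = 0.1872
  β = 0.1872: g = 0.00004, g' = -0.6832 → β = 0.1873
Converged at β = 0.1873.
Then V = β·F = 0.1873·435.6 = 81.6 mol/h and L = F − V = 354.0 mol/h.

V = 81.6 mol/h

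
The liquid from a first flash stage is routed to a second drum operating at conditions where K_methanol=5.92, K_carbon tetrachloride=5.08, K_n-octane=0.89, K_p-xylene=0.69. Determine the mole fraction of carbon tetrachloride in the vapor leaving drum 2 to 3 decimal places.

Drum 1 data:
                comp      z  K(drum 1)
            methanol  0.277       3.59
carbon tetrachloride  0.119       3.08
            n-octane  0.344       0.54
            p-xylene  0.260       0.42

y_carbon tetrachloride (drum 2) = 0.078

Drum 1:
Rachford–Rice: g(ψ₁) = Σ zᵢ(Kᵢ−1)/(1+ψ₁(Kᵢ−1)) = 0.
g(0) = ΣzᵢKᵢ − 1 = 0.656 and g(1) = 1 − Σzᵢ/Kᵢ = -0.372, so a root lies in (0, 1).
Newton iteration, ψ₁⁰ = 0.31:
  ψ₁ = 0.310: g = 0.1800, g' = -0.991 → ψ₁ = 0.492
  ψ₁ = 0.492: g = 0.0225, g' = -0.778 → ψ₁ = 0.521
Converged at ψ₁ = 0.521.
Drum-1 compositions:
  methanol: x = 0.118, y = 0.423
  carbon tetrachloride: x = 0.057, y = 0.176
  n-octane: x = 0.452, y = 0.244
  p-xylene: x = 0.373, y = 0.156
Drum-2 feed = drum-1 liquid: z₂ = (0.1179, 0.0571, 0.4524, 0.3726).
Drum 2:
Let ψ₂ = V/F and solve Σ zᵢ(Kᵢ−1)/(1+ψ₂(Kᵢ−1)) = 0.
g(0) = ΣzᵢKᵢ − 1 = 0.648 and g(1) = 1 − Σzᵢ/Kᵢ = -0.079, so a root lies in (0, 1).
Newton iteration, ψ₂⁰ = 0.5:
  ψ₂ = 0.500: g = 0.0550, g' = -0.398 → ψ₂ = 0.638
  ψ₂ = 0.638: g = 0.0073, g' = -0.302 → ψ₂ = 0.662
  ψ₂ = 0.662: g = 0.0001, g' = -0.290 → ψ₂ = 0.663
Converged at ψ₂ = 0.663.
  methanol: x = 0.028, y = 0.164
  carbon tetrachloride: x = 0.015, y = 0.078
  n-octane: x = 0.488, y = 0.434
  p-xylene: x = 0.469, y = 0.324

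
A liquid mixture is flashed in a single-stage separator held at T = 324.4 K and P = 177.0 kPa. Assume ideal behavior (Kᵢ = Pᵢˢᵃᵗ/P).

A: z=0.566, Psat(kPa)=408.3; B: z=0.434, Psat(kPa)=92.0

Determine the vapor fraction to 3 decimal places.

Raoult's law: Kᵢ = Pᵢˢᵃᵗ/P = Pᵢˢᵃᵗ/177.0.
  K_A = 408.3/177.0 = 2.30678, K_B = 92.0/177.0 = 0.51977
Material balance + equilibrium reduce to Σ zᵢ(Kᵢ−1)/(1+ψ(Kᵢ−1)) = 0.
Check two-phase: ΣzᵢKᵢ = 1.531 > 1 and Σzᵢ/Kᵢ = 1.080 > 1, so g(0) = 0.531 > 0 and g(1) = -0.080 < 0.
Binary case is linear: z₁(K₁−1)(1+ψ(K₂−1)) + z₂(K₂−1)(1+ψ(K₁−1)) = 0
⇒ ψ = [z₁(K₁−1)+z₂(K₂−1)] / [−(K₁−1)(K₂−1)] = 0.5312/0.6275 = 0.846

ψ = 0.846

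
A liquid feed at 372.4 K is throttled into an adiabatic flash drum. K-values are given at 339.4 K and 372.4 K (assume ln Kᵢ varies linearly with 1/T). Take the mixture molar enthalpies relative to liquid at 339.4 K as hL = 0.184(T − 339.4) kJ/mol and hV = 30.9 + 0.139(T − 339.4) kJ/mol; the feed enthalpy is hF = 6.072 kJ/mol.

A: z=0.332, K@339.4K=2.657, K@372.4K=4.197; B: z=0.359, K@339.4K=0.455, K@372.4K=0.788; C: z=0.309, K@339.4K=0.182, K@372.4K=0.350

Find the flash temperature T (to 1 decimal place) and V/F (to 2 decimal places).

T = 344.9 K, V/F = 0.16

Adiabatic flash: solve Rachford–Rice at each trial T, then check hF = ψ·hV(T) + (1−ψ)·hL(T).
  T = 339.4 K: K = (2.657, 0.455, 0.182), RR gives ψ = 0.090, H_out = 2.785 kJ/mol
  T = 372.4 K: K = (4.197, 0.788, 0.350), RR gives ψ = 0.532, H_out = 21.728 kJ/mol
  T = 355.9 K: K = (3.375, 0.606, 0.256), RR gives ψ = 0.304, H_out = 12.217 kJ/mol
  T = 347.6 K: K = (3.001, 0.527, 0.217), RR gives ψ = 0.200, H_out = 7.606 kJ/mol
  T = 343.5 K: K = (2.826, 0.490, 0.199), RR gives ψ = 0.146, H_out = 5.249 kJ/mol
  T = 345.6 K: K = (2.915, 0.509, 0.208), RR gives ψ = 0.174, H_out = 6.467 kJ/mol
Linear interpolation between T = 343.5 (H_out = 5.249) and T = 345.6 (H_out = 6.467) on hF = 6.072 gives T ≈ 344.9 K, at which ψ = 0.16.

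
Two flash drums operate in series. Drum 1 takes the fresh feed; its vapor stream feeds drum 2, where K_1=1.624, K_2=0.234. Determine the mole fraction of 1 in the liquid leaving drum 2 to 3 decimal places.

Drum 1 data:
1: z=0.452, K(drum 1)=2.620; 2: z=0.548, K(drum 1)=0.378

x_1 (drum 2) = 0.551

Drum 1:
Rachford–Rice: g(ψ₁) = Σ zᵢ(Kᵢ−1)/(1+ψ₁(Kᵢ−1)) = 0.
Check two-phase: ΣzᵢKᵢ = 1.391 > 1 and Σzᵢ/Kᵢ = 1.622 > 1, so g(0) = 0.391 > 0 and g(1) = -0.622 < 0.
Newton iteration, ψ₁⁰ = 0.5:
  ψ₁ = 0.500: g = -0.0902, g' = -0.809 → ψ₁ = 0.389
  ψ₁ = 0.389: g = -0.0001, g' = -0.815 → ψ₁ = 0.388
Converged at ψ₁ = 0.388.
Drum-1 compositions:
  1: x = 0.277, y = 0.727
  2: x = 0.723, y = 0.273
Drum-2 feed = drum-1 vapor: z₂ = (0.7269, 0.2731).
Drum 2:
Rachford–Rice: g(ψ₂) = Σ zᵢ(Kᵢ−1)/(1+ψ₂(Kᵢ−1)) = 0.
g(0) = ΣzᵢKᵢ − 1 = 0.244 and g(1) = 1 − Σzᵢ/Kᵢ = -0.615, so a root lies in (0, 1).
Iterate (Newton) starting at ψ₂ = 0.5:
  ψ₂ = 0.500: g = 0.0066, g' = -0.585 → ψ₂ = 0.511
Converged at ψ₂ = 0.511.
  1: x = 0.551, y = 0.895
  2: x = 0.449, y = 0.105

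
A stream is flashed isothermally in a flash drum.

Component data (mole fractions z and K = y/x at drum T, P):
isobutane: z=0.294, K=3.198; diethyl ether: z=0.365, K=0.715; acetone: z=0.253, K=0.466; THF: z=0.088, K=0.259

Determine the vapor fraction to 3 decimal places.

Material balance + equilibrium reduce to Σ zᵢ(Kᵢ−1)/(1+ψ(Kᵢ−1)) = 0.
Check two-phase: ΣzᵢKᵢ = 1.342 > 1 and Σzᵢ/Kᵢ = 1.485 > 1, so g(0) = 0.342 > 0 and g(1) = -0.485 < 0.
Newton iteration, ψ⁰ = 0.39:
  ψ = 0.390: g = -0.0314, g' = -0.660 → ψ = 0.342
  ψ = 0.342: g = 0.0008, g' = -0.694 → ψ = 0.343
Converged at ψ = 0.343.

ψ = 0.343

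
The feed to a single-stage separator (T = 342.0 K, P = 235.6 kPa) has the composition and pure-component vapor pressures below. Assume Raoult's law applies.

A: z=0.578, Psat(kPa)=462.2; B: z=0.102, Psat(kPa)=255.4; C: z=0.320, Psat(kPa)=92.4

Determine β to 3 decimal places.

β = 0.703

Raoult's law: Kᵢ = Pᵢˢᵃᵗ/P = Pᵢˢᵃᵗ/235.6.
  K_A = 462.2/235.6 = 1.96180, K_B = 255.4/235.6 = 1.08404, K_C = 92.4/235.6 = 0.39219
Rachford–Rice: g(β) = Σ zᵢ(Kᵢ−1)/(1+β(Kᵢ−1)) = 0.
g(0) = ΣzᵢKᵢ − 1 = 0.370 and g(1) = 1 − Σzᵢ/Kᵢ = -0.205, so a root lies in (0, 1).
Newton iteration, β⁰ = 0.41:
  β = 0.410: g = 0.1479, g' = -0.485 → β = 0.715
  β = 0.715: g = -0.0064, g' = -0.558 → β = 0.703
Converged at β = 0.703.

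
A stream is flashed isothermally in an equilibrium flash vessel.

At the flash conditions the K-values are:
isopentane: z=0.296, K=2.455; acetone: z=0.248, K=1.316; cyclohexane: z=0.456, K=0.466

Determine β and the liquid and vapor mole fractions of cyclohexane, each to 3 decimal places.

β = 0.468, x_cyclohexane = 0.608, y_cyclohexane = 0.283

Material balance + equilibrium reduce to Σ zᵢ(Kᵢ−1)/(1+β(Kᵢ−1)) = 0.
Check two-phase: ΣzᵢKᵢ = 1.266 > 1 and Σzᵢ/Kᵢ = 1.288 > 1, so g(0) = 0.266 > 0 and g(1) = -0.288 < 0.
Newton–Raphson from β = 0.45:
  β = 0.450: g = 0.0084, g' = -0.473 → β = 0.468
Converged at β = 0.468.
Compositions from xᵢ = zᵢ/(1+β(Kᵢ−1)), yᵢ = Kᵢxᵢ:
  isopentane: x = 0.176, y = 0.432
  acetone: x = 0.216, y = 0.284
  cyclohexane: x = 0.608, y = 0.283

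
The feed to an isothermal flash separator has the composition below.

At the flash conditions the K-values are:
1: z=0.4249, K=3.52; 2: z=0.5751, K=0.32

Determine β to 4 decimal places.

β = 0.3966

Binary case is linear: z₁(K₁−1)(1+β(K₂−1)) + z₂(K₂−1)(1+β(K₁−1)) = 0
⇒ β = [z₁(K₁−1)+z₂(K₂−1)] / [−(K₁−1)(K₂−1)] = 0.67968/1.71360 = 0.3966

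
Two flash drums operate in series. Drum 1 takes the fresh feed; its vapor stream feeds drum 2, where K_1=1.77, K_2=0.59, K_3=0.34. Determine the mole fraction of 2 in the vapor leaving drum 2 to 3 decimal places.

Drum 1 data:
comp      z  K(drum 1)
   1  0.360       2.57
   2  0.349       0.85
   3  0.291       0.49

Drum 1:
Rachford–Rice: g(ψ₁) = Σ zᵢ(Kᵢ−1)/(1+ψ₁(Kᵢ−1)) = 0.
g(0) = ΣzᵢKᵢ − 1 = 0.364 and g(1) = 1 − Σzᵢ/Kᵢ = -0.145, so a root lies in (0, 1).
Newton iteration, ψ₁⁰ = 0.38:
  ψ₁ = 0.380: g = 0.1144, g' = -0.473 → ψ₁ = 0.622
  ψ₁ = 0.622: g = 0.0110, g' = -0.399 → ψ₁ = 0.649
Converged at ψ₁ = 0.649.
Drum-1 compositions:
  1: x = 0.178, y = 0.458
  2: x = 0.387, y = 0.329
  3: x = 0.435, y = 0.213
Drum-2 feed = drum-1 vapor: z₂ = (0.4582, 0.3287, 0.2132).
Drum 2:
Let ψ₂ = V/F and solve Σ zᵢ(Kᵢ−1)/(1+ψ₂(Kᵢ−1)) = 0.
Check two-phase: ΣzᵢKᵢ = 1.077 > 1 and Σzᵢ/Kᵢ = 1.443 > 1, so g(0) = 0.077 > 0 and g(1) = -0.443 < 0.
Iterate (Newton) starting at ψ₂ = 0.5:
  ψ₂ = 0.500: g = -0.1248, g' = -0.436 → ψ₂ = 0.214
  ψ₂ = 0.214: g = -0.0086, g' = -0.393 → ψ₂ = 0.192
Converged at ψ₂ = 0.192.
  1: x = 0.399, y = 0.707
  2: x = 0.357, y = 0.210
  3: x = 0.244, y = 0.083

y_2 (drum 2) = 0.210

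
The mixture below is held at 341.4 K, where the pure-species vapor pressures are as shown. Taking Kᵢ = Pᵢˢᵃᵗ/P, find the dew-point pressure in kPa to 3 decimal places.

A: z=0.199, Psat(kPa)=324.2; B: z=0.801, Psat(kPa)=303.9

Pdew = 307.735 kPa

At the dew point ψ → 1, so Σzᵢ/Kᵢ = 1 with Kᵢ = Pᵢˢᵃᵗ/P ⇒ 1/P = Σzᵢ/Pᵢˢᵃᵗ.
1/P = 0.199/324.2 + 0.801/303.9 = 0.003250 ⇒ P = 307.735 kPa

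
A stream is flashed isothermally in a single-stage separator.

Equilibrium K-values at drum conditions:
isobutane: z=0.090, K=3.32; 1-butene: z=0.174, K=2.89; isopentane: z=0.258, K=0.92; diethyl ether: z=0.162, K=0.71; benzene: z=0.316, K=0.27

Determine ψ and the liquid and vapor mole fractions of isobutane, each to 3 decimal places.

ψ = 0.252, x_isobutane = 0.057, y_isobutane = 0.189

Rachford–Rice: g(ψ) = Σ zᵢ(Kᵢ−1)/(1+ψ(Kᵢ−1)) = 0.
Feasibility: ΣzᵢKᵢ = 1.239, Σzᵢ/Kᵢ = 1.766 — both > 1, two phases present.
Newton–Raphson from ψ = 0.38:
  ψ = 0.380: g = -0.0910, g' = -0.689 → ψ = 0.248
  ψ = 0.248: g = 0.0031, g' = -0.752 → ψ = 0.252
Converged at ψ = 0.252.
Compositions from xᵢ = zᵢ/(1+ψ(Kᵢ−1)), yᵢ = Kᵢxᵢ:
  isobutane: x = 0.057, y = 0.189
  1-butene: x = 0.118, y = 0.341
  isopentane: x = 0.263, y = 0.242
  diethyl ether: x = 0.175, y = 0.124
  benzene: x = 0.387, y = 0.105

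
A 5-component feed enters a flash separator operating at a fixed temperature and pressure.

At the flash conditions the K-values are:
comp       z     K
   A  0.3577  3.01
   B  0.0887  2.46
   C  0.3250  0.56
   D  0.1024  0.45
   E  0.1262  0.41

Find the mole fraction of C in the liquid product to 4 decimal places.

Material balance + equilibrium reduce to Σ zᵢ(Kᵢ−1)/(1+V/F(Kᵢ−1)) = 0.
g(0) = ΣzᵢKᵢ − 1 = 0.5747 and g(1) = 1 − Σzᵢ/Kᵢ = -0.2706, so a root lies in (0, 1).
Iterate (Newton) starting at V/F = 0.68:
  V/F = 0.6800: g = -0.04960, g' = -0.6353 → V/F = 0.6019
  V/F = 0.6019: g = 0.00011, g' = -0.6408 → V/F = 0.6021
Converged at V/F = 0.6021.
Compositions from xᵢ = zᵢ/(1+V/F(Kᵢ−1)), yᵢ = Kᵢxᵢ:
  A: x = 0.1618, y = 0.4871
  B: x = 0.0472, y = 0.1161
  C: x = 0.4421, y = 0.2476
  D: x = 0.1531, y = 0.0689
  E: x = 0.1957, y = 0.0802

x_C = 0.4421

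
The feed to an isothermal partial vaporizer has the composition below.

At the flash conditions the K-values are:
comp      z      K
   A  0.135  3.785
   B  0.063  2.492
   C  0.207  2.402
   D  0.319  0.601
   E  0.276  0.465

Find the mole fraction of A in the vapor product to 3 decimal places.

y_A = 0.205

Let ψ = V/F and solve Σ zᵢ(Kᵢ−1)/(1+ψ(Kᵢ−1)) = 0.
Check two-phase: ΣzᵢKᵢ = 1.485 > 1 and Σzᵢ/Kᵢ = 1.271 > 1, so g(0) = 0.485 > 0 and g(1) = -0.271 < 0.
Newton–Raphson from ψ = 0.5:
  ψ = 0.500: g = 0.0210, g' = -0.596 → ψ = 0.535
  ψ = 0.535: g = 0.0003, g' = -0.582 → ψ = 0.536
Converged at ψ = 0.536.
Compositions from xᵢ = zᵢ/(1+ψ(Kᵢ−1)), yᵢ = Kᵢxᵢ:
  A: x = 0.054, y = 0.205
  B: x = 0.035, y = 0.087
  C: x = 0.118, y = 0.284
  D: x = 0.406, y = 0.244
  E: x = 0.387, y = 0.180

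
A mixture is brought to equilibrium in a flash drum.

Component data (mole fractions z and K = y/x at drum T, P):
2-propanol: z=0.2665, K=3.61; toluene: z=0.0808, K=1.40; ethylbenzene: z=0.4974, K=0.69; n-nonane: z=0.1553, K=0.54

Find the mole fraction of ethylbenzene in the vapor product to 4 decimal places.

y_ethylbenzene = 0.4252

Material balance + equilibrium reduce to Σ zᵢ(Kᵢ−1)/(1+ψ(Kᵢ−1)) = 0.
g(0) = ΣzᵢKᵢ − 1 = 0.5023 and g(1) = 1 − Σzᵢ/Kᵢ = -0.1400, so a root lies in (0, 1).
Newton–Raphson from ψ = 0.59:
  ψ = 0.5900: g = 0.01325, g' = -0.4234 → ψ = 0.6213
  ψ = 0.6213: g = 0.00021, g' = -0.4102 → ψ = 0.6218
Converged at ψ = 0.6218.
Compositions from xᵢ = zᵢ/(1+ψ(Kᵢ−1)), yᵢ = Kᵢxᵢ:
  2-propanol: x = 0.1016, y = 0.3668
  toluene: x = 0.0647, y = 0.0906
  ethylbenzene: x = 0.6162, y = 0.4252
  n-nonane: x = 0.2175, y = 0.1175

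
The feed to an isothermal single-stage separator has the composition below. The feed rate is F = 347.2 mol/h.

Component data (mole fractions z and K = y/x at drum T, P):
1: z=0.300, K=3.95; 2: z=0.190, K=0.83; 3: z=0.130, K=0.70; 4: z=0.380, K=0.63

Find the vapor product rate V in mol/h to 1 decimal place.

V = 254.5 mol/h

Rachford–Rice: g(ψ) = Σ zᵢ(Kᵢ−1)/(1+ψ(Kᵢ−1)) = 0.
Check two-phase: ΣzᵢKᵢ = 1.673 > 1 and Σzᵢ/Kᵢ = 1.094 > 1, so g(0) = 0.673 > 0 and g(1) = -0.094 < 0.
Newton–Raphson from ψ = 0.5:
  ψ = 0.500: g = 0.1039, g' = -0.527 → ψ = 0.697
  ψ = 0.697: g = 0.0142, g' = -0.400 → ψ = 0.732
  ψ = 0.732: g = 0.0003, g' = -0.386 → ψ = 0.733
Converged at ψ = 0.733.
Then V = ψ·F = 0.7331·347.2 = 254.5 mol/h and L = F − V = 92.7 mol/h.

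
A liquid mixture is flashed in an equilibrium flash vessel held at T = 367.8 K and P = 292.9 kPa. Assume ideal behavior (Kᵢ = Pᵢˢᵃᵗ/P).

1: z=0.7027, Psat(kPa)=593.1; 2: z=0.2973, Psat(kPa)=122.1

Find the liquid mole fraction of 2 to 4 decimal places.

Raoult's law: Kᵢ = Pᵢˢᵃᵗ/P = Pᵢˢᵃᵗ/292.9.
  K_1 = 593.1/292.9 = 2.024923, K_2 = 122.1/292.9 = 0.416866
Rachford–Rice: g(ψ) = Σ zᵢ(Kᵢ−1)/(1+ψ(Kᵢ−1)) = 0.
Check two-phase: ΣzᵢKᵢ = 1.5468 > 1 and Σzᵢ/Kᵢ = 1.0602 > 1, so g(0) = 0.5468 > 0 and g(1) = -0.0602 < 0.
Binary case is linear: z₁(K₁−1)(1+ψ(K₂−1)) + z₂(K₂−1)(1+ψ(K₁−1)) = 0
⇒ ψ = [z₁(K₁−1)+z₂(K₂−1)] / [−(K₁−1)(K₂−1)] = 0.54685/0.59767 = 0.9150
Compositions from xᵢ = zᵢ/(1+ψ(Kᵢ−1)), yᵢ = Kᵢxᵢ:
  1: x = 0.3626, y = 0.7343
  2: x = 0.6374, y = 0.2657

x_2 = 0.6374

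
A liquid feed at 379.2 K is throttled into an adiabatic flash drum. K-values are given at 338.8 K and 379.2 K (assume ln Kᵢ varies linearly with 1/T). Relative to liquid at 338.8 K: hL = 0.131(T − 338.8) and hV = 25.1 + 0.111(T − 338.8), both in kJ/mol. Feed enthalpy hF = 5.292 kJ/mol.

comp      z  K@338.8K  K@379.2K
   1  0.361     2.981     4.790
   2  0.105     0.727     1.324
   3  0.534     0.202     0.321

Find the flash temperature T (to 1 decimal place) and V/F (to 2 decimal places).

Adiabatic flash: solve Rachford–Rice at each trial T, then check hF = ψ·hV(T) + (1−ψ)·hL(T).
  T = 338.8 K: K = (2.981, 0.727, 0.202), RR gives ψ = 0.180, H_out = 4.506 kJ/mol
  T = 379.2 K: K = (4.790, 1.324, 0.321), RR gives ψ = 0.461, H_out = 16.488 kJ/mol
  T = 359.0 K: K = (3.830, 0.998, 0.258), RR gives ψ = 0.333, H_out = 10.859 kJ/mol
  T = 348.9 K: K = (3.391, 0.856, 0.229), RR gives ψ = 0.261, H_out = 7.829 kJ/mol
  T = 343.9 K: K = (3.184, 0.790, 0.215), RR gives ψ = 0.223, H_out = 6.230 kJ/mol
  T = 341.4 K: K = (3.084, 0.759, 0.209), RR gives ψ = 0.202, H_out = 5.399 kJ/mol
  T = 340.1 K: K = (3.032, 0.743, 0.205), RR gives ψ = 0.191, H_out = 4.956 kJ/mol
Linear interpolation between T = 340.1 (H_out = 4.956) and T = 341.4 (H_out = 5.399) on hF = 5.292 gives T ≈ 341.1 K, at which ψ = 0.20.

T = 341.1 K, V/F = 0.20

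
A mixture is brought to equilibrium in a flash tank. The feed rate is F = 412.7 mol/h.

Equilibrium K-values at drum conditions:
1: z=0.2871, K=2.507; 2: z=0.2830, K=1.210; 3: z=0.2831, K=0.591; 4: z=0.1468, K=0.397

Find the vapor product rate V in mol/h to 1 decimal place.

Rachford–Rice: g(ψ) = Σ zᵢ(Kᵢ−1)/(1+ψ(Kᵢ−1)) = 0.
g(0) = ΣzᵢKᵢ − 1 = 0.2878 and g(1) = 1 − Σzᵢ/Kᵢ = -0.1972, so a root lies in (0, 1).
Newton iteration, ψ⁰ = 0.5:
  ψ = 0.5000: g = 0.02824, g' = -0.4065 → ψ = 0.5695
  ψ = 0.5695: g = 0.00016, g' = -0.4031 → ψ = 0.5699
Converged at ψ = 0.5699.
Then V = ψ·F = 0.5699·412.7 = 235.2 mol/h and L = F − V = 177.5 mol/h.

V = 235.2 mol/h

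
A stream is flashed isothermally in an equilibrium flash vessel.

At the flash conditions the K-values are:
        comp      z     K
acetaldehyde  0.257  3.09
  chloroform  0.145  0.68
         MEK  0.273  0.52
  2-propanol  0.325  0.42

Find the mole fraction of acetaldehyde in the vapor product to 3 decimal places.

y_acetaldehyde = 0.591

Newton–Raphson from ψ = 0.5:
  ψ = 0.500: g = -0.2305, g' = -0.615 → ψ = 0.125
  ψ = 0.125: g = 0.0346, g' = -0.919 → ψ = 0.163
  ψ = 0.163: g = 0.0014, g' = -0.849 → ψ = 0.165
Converged at ψ = 0.165.
Compositions from xᵢ = zᵢ/(1+ψ(Kᵢ−1)), yᵢ = Kᵢxᵢ:
  acetaldehyde: x = 0.191, y = 0.591
  chloroform: x = 0.153, y = 0.104
  MEK: x = 0.296, y = 0.154
  2-propanol: x = 0.359, y = 0.151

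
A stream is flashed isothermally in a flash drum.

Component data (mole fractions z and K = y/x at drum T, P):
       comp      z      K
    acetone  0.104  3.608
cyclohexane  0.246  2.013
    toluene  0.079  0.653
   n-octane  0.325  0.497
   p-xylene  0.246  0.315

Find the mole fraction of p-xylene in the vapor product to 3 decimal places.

y_p-xylene = 0.088

Rachford–Rice: g(V/F) = Σ zᵢ(Kᵢ−1)/(1+V/F(Kᵢ−1)) = 0.
Check two-phase: ΣzᵢKᵢ = 1.161 > 1 and Σzᵢ/Kᵢ = 1.707 > 1, so g(0) = 0.161 > 0 and g(1) = -0.707 < 0.
Newton–Raphson from V/F = 0.45:
  V/F = 0.450: g = -0.1914, g' = -0.661 → V/F = 0.160
  V/F = 0.160: g = 0.0095, g' = -0.792 → V/F = 0.172
Converged at V/F = 0.172.
Compositions from xᵢ = zᵢ/(1+V/F(Kᵢ−1)), yᵢ = Kᵢxᵢ:
  acetone: x = 0.072, y = 0.259
  cyclohexane: x = 0.209, y = 0.422
  toluene: x = 0.084, y = 0.055
  n-octane: x = 0.356, y = 0.177
  p-xylene: x = 0.279, y = 0.088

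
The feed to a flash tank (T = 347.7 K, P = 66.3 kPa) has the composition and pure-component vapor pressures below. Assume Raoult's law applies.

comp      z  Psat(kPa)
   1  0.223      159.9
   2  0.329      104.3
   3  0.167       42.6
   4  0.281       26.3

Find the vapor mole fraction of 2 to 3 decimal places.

Raoult's law: Kᵢ = Pᵢˢᵃᵗ/P = Pᵢˢᵃᵗ/66.3.
  K_1 = 159.9/66.3 = 2.41176, K_2 = 104.3/66.3 = 1.57315, K_3 = 42.6/66.3 = 0.64253, K_4 = 26.3/66.3 = 0.39668
Iterate (Newton) starting at β = 0.5:
  β = 0.500: g = 0.0157, g' = -0.459 → β = 0.534
Converged at β = 0.534.
Compositions from xᵢ = zᵢ/(1+β(Kᵢ−1)), yᵢ = Kᵢxᵢ:
  1: x = 0.127, y = 0.307
  2: x = 0.252, y = 0.396
  3: x = 0.206, y = 0.133
  4: x = 0.415, y = 0.164

y_2 = 0.396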